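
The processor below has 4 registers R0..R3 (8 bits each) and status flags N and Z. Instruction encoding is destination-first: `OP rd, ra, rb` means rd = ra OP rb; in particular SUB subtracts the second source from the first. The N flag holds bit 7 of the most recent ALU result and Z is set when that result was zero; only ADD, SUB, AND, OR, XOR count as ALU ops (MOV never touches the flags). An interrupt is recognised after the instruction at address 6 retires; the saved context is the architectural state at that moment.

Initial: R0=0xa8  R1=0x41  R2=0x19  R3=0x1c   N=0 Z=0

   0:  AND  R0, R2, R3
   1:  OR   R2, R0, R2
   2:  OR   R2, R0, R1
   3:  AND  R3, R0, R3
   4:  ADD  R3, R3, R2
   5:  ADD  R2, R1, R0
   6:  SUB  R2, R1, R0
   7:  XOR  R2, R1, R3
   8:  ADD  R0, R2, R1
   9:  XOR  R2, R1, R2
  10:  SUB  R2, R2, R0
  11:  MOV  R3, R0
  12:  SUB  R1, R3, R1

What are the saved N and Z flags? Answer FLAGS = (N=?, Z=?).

FLAGS = (N=0, Z=0)

after  0: R0=0x18 R1=0x41 R2=0x19 R3=0x1c  N=0 Z=0
after  1: R0=0x18 R1=0x41 R2=0x19 R3=0x1c  N=0 Z=0
after  2: R0=0x18 R1=0x41 R2=0x59 R3=0x1c  N=0 Z=0
after  3: R0=0x18 R1=0x41 R2=0x59 R3=0x18  N=0 Z=0
after  4: R0=0x18 R1=0x41 R2=0x59 R3=0x71  N=0 Z=0
after  5: R0=0x18 R1=0x41 R2=0x59 R3=0x71  N=0 Z=0
after  6: R0=0x18 R1=0x41 R2=0x29 R3=0x71  N=0 Z=0
-- IRQ taken; context saved, return-PC = 7 --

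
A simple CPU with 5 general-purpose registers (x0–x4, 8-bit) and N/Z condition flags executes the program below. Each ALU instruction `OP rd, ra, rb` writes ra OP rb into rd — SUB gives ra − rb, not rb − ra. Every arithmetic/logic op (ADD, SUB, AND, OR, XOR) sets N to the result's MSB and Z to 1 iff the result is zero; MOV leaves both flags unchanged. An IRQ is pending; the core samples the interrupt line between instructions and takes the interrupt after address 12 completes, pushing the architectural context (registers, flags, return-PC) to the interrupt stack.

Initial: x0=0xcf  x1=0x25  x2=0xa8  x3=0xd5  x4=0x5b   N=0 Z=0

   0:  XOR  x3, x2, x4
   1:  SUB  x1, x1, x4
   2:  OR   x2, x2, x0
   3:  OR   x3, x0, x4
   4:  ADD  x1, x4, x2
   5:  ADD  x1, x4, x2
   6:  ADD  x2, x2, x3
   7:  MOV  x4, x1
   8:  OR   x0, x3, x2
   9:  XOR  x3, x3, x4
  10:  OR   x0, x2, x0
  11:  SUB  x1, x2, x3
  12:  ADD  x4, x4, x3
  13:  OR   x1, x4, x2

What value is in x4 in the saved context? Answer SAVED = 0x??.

SAVED = 0xdf

after  0: x0=0xcf x1=0x25 x2=0xa8 x3=0xf3 x4=0x5b  N=1 Z=0
after  1: x0=0xcf x1=0xca x2=0xa8 x3=0xf3 x4=0x5b  N=1 Z=0
after  2: x0=0xcf x1=0xca x2=0xef x3=0xf3 x4=0x5b  N=1 Z=0
after  3: x0=0xcf x1=0xca x2=0xef x3=0xdf x4=0x5b  N=1 Z=0
after  4: x0=0xcf x1=0x4a x2=0xef x3=0xdf x4=0x5b  N=0 Z=0
after  5: x0=0xcf x1=0x4a x2=0xef x3=0xdf x4=0x5b  N=0 Z=0
after  6: x0=0xcf x1=0x4a x2=0xce x3=0xdf x4=0x5b  N=1 Z=0
after  7: x0=0xcf x1=0x4a x2=0xce x3=0xdf x4=0x4a  N=1 Z=0
after  8: x0=0xdf x1=0x4a x2=0xce x3=0xdf x4=0x4a  N=1 Z=0
after  9: x0=0xdf x1=0x4a x2=0xce x3=0x95 x4=0x4a  N=1 Z=0
after 10: x0=0xdf x1=0x4a x2=0xce x3=0x95 x4=0x4a  N=1 Z=0
after 11: x0=0xdf x1=0x39 x2=0xce x3=0x95 x4=0x4a  N=0 Z=0
after 12: x0=0xdf x1=0x39 x2=0xce x3=0x95 x4=0xdf  N=1 Z=0
-- IRQ taken; context saved, return-PC = 13 --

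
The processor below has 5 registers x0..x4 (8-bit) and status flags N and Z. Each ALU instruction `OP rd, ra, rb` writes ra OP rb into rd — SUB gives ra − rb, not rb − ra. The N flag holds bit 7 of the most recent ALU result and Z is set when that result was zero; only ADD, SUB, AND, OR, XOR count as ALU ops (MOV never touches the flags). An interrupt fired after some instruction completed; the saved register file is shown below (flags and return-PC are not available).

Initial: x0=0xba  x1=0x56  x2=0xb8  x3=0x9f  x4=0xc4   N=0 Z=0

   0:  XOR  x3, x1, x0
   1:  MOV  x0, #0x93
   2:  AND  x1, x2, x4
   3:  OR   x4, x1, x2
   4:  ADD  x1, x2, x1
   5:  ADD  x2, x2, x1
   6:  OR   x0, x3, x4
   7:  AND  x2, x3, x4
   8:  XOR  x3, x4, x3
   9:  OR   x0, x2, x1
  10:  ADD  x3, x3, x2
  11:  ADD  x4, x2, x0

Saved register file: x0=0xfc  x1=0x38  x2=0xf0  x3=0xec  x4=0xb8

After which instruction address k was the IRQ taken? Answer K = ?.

K = 6

after  0: x0=0xba x1=0x56 x2=0xb8 x3=0xec x4=0xc4  N=1 Z=0
after  1: x0=0x93 x1=0x56 x2=0xb8 x3=0xec x4=0xc4  N=1 Z=0
after  2: x0=0x93 x1=0x80 x2=0xb8 x3=0xec x4=0xc4  N=1 Z=0
after  3: x0=0x93 x1=0x80 x2=0xb8 x3=0xec x4=0xb8  N=1 Z=0
after  4: x0=0x93 x1=0x38 x2=0xb8 x3=0xec x4=0xb8  N=0 Z=0
after  5: x0=0x93 x1=0x38 x2=0xf0 x3=0xec x4=0xb8  N=1 Z=0
after  6: x0=0xfc x1=0x38 x2=0xf0 x3=0xec x4=0xb8  N=1 Z=0
-- IRQ taken; context saved, return-PC = 7 --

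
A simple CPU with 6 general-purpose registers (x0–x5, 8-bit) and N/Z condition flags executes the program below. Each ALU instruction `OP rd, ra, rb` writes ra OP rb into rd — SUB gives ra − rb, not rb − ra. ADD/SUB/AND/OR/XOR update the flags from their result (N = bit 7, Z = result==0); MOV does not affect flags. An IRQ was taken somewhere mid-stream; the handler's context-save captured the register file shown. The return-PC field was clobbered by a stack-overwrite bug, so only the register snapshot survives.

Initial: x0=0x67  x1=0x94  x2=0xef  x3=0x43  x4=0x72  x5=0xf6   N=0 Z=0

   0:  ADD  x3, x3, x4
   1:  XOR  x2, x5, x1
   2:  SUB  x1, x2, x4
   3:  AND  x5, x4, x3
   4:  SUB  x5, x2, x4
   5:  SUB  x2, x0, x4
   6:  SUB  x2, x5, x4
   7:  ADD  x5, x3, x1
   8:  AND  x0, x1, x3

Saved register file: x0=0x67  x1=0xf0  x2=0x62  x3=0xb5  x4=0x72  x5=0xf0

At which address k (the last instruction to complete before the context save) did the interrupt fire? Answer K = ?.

after  0: x0=0x67 x1=0x94 x2=0xef x3=0xb5 x4=0x72 x5=0xf6  N=1 Z=0
after  1: x0=0x67 x1=0x94 x2=0x62 x3=0xb5 x4=0x72 x5=0xf6  N=0 Z=0
after  2: x0=0x67 x1=0xf0 x2=0x62 x3=0xb5 x4=0x72 x5=0xf6  N=1 Z=0
after  3: x0=0x67 x1=0xf0 x2=0x62 x3=0xb5 x4=0x72 x5=0x30  N=0 Z=0
after  4: x0=0x67 x1=0xf0 x2=0x62 x3=0xb5 x4=0x72 x5=0xf0  N=1 Z=0
-- IRQ taken; context saved, return-PC = 5 --

K = 4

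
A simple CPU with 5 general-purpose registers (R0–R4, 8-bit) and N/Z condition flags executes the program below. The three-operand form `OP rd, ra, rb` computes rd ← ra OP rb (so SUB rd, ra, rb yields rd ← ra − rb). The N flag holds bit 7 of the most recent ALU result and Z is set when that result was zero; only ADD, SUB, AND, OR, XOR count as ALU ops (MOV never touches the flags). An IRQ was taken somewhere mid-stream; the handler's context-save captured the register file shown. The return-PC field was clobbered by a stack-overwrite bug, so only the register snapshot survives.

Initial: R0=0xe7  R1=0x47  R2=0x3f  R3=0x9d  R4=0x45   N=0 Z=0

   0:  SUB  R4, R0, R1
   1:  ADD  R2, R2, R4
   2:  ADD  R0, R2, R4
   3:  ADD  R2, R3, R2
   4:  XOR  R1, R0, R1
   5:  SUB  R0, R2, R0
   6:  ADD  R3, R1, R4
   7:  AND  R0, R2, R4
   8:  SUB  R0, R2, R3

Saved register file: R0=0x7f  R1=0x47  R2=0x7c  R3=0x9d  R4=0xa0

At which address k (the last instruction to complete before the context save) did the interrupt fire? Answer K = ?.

K = 3

after  0: R0=0xe7 R1=0x47 R2=0x3f R3=0x9d R4=0xa0  N=1 Z=0
after  1: R0=0xe7 R1=0x47 R2=0xdf R3=0x9d R4=0xa0  N=1 Z=0
after  2: R0=0x7f R1=0x47 R2=0xdf R3=0x9d R4=0xa0  N=0 Z=0
after  3: R0=0x7f R1=0x47 R2=0x7c R3=0x9d R4=0xa0  N=0 Z=0
-- IRQ taken; context saved, return-PC = 4 --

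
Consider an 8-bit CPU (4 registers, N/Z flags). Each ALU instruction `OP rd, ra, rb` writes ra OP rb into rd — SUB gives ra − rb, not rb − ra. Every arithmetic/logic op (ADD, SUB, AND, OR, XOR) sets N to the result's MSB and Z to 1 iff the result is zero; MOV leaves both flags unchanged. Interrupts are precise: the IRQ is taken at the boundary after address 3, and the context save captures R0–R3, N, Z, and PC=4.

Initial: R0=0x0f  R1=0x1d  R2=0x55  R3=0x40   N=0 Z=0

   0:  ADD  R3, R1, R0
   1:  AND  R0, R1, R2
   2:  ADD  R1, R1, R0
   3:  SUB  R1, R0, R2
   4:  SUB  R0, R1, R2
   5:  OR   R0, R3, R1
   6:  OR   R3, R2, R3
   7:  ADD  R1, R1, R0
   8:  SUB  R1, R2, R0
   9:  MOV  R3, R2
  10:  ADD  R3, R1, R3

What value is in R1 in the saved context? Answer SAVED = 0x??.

after  0: R0=0x0f R1=0x1d R2=0x55 R3=0x2c  N=0 Z=0
after  1: R0=0x15 R1=0x1d R2=0x55 R3=0x2c  N=0 Z=0
after  2: R0=0x15 R1=0x32 R2=0x55 R3=0x2c  N=0 Z=0
after  3: R0=0x15 R1=0xc0 R2=0x55 R3=0x2c  N=1 Z=0
-- IRQ taken; context saved, return-PC = 4 --

SAVED = 0xc0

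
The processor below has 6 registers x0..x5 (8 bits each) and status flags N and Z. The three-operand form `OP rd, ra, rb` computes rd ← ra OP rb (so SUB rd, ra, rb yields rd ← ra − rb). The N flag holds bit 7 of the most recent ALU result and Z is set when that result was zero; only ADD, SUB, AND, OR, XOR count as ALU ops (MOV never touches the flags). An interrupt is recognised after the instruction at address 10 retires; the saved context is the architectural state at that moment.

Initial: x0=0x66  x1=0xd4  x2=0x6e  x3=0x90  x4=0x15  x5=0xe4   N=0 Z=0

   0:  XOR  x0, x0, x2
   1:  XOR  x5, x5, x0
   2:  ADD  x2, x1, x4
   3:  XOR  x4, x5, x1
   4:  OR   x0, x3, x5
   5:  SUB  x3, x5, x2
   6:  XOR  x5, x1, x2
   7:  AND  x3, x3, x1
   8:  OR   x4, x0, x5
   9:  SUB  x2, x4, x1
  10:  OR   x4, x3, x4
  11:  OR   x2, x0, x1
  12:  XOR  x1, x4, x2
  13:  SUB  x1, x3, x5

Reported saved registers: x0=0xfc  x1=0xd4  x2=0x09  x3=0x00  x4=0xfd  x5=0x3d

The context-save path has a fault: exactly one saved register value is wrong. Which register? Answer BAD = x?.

after  0: x0=0x08 x1=0xd4 x2=0x6e x3=0x90 x4=0x15 x5=0xe4  N=0 Z=0
after  1: x0=0x08 x1=0xd4 x2=0x6e x3=0x90 x4=0x15 x5=0xec  N=1 Z=0
after  2: x0=0x08 x1=0xd4 x2=0xe9 x3=0x90 x4=0x15 x5=0xec  N=1 Z=0
after  3: x0=0x08 x1=0xd4 x2=0xe9 x3=0x90 x4=0x38 x5=0xec  N=0 Z=0
after  4: x0=0xfc x1=0xd4 x2=0xe9 x3=0x90 x4=0x38 x5=0xec  N=1 Z=0
after  5: x0=0xfc x1=0xd4 x2=0xe9 x3=0x03 x4=0x38 x5=0xec  N=0 Z=0
after  6: x0=0xfc x1=0xd4 x2=0xe9 x3=0x03 x4=0x38 x5=0x3d  N=0 Z=0
after  7: x0=0xfc x1=0xd4 x2=0xe9 x3=0x00 x4=0x38 x5=0x3d  N=0 Z=1
after  8: x0=0xfc x1=0xd4 x2=0xe9 x3=0x00 x4=0xfd x5=0x3d  N=1 Z=0
after  9: x0=0xfc x1=0xd4 x2=0x29 x3=0x00 x4=0xfd x5=0x3d  N=0 Z=0
after 10: x0=0xfc x1=0xd4 x2=0x29 x3=0x00 x4=0xfd x5=0x3d  N=1 Z=0
-- IRQ taken; context saved, return-PC = 11 --
mismatch: x2: reported 0x09 vs actual 0x29

BAD = x2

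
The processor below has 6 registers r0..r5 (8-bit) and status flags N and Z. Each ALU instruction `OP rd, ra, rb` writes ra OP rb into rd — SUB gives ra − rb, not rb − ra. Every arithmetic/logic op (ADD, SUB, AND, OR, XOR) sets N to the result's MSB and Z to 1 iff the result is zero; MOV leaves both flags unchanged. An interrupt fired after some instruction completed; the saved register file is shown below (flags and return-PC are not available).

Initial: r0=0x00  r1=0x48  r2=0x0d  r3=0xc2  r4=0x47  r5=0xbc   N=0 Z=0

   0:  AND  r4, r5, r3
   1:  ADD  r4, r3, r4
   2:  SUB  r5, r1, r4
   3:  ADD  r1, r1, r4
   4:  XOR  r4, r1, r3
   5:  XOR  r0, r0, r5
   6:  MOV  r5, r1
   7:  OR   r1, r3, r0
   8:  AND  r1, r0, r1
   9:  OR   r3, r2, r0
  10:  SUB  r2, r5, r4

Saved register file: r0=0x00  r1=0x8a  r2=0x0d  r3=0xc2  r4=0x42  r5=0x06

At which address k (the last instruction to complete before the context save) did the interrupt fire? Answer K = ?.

after  0: r0=0x00 r1=0x48 r2=0x0d r3=0xc2 r4=0x80 r5=0xbc  N=1 Z=0
after  1: r0=0x00 r1=0x48 r2=0x0d r3=0xc2 r4=0x42 r5=0xbc  N=0 Z=0
after  2: r0=0x00 r1=0x48 r2=0x0d r3=0xc2 r4=0x42 r5=0x06  N=0 Z=0
after  3: r0=0x00 r1=0x8a r2=0x0d r3=0xc2 r4=0x42 r5=0x06  N=1 Z=0
-- IRQ taken; context saved, return-PC = 4 --

K = 3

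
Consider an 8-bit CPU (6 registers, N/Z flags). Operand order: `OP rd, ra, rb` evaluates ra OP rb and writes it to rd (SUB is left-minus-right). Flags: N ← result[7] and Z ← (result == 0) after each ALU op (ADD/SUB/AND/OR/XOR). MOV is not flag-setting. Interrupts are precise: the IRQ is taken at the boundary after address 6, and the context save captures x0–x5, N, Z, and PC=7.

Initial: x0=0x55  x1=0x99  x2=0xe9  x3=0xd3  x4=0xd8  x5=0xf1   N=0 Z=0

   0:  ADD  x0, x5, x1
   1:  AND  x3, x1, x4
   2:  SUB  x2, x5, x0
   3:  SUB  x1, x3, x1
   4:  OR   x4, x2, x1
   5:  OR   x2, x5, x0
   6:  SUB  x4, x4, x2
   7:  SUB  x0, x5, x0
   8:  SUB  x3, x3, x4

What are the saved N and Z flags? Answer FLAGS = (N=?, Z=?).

FLAGS = (N=0, Z=0)

after  0: x0=0x8a x1=0x99 x2=0xe9 x3=0xd3 x4=0xd8 x5=0xf1  N=1 Z=0
after  1: x0=0x8a x1=0x99 x2=0xe9 x3=0x98 x4=0xd8 x5=0xf1  N=1 Z=0
after  2: x0=0x8a x1=0x99 x2=0x67 x3=0x98 x4=0xd8 x5=0xf1  N=0 Z=0
after  3: x0=0x8a x1=0xff x2=0x67 x3=0x98 x4=0xd8 x5=0xf1  N=1 Z=0
after  4: x0=0x8a x1=0xff x2=0x67 x3=0x98 x4=0xff x5=0xf1  N=1 Z=0
after  5: x0=0x8a x1=0xff x2=0xfb x3=0x98 x4=0xff x5=0xf1  N=1 Z=0
after  6: x0=0x8a x1=0xff x2=0xfb x3=0x98 x4=0x04 x5=0xf1  N=0 Z=0
-- IRQ taken; context saved, return-PC = 7 --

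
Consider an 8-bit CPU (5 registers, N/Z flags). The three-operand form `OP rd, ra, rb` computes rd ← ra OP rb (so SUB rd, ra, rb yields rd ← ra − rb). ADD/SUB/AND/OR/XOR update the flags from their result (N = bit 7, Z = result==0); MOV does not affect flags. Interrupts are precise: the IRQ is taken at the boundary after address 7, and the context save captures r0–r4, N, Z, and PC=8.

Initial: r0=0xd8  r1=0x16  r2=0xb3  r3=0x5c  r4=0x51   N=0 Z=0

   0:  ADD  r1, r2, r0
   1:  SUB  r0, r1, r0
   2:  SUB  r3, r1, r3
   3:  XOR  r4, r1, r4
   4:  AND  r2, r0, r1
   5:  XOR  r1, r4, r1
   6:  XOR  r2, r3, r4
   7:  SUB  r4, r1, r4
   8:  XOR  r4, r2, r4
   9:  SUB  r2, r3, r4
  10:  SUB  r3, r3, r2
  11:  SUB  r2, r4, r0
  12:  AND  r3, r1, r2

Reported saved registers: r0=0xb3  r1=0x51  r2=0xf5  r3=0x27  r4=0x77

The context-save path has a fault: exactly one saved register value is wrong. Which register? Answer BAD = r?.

after  0: r0=0xd8 r1=0x8b r2=0xb3 r3=0x5c r4=0x51  N=1 Z=0
after  1: r0=0xb3 r1=0x8b r2=0xb3 r3=0x5c r4=0x51  N=1 Z=0
after  2: r0=0xb3 r1=0x8b r2=0xb3 r3=0x2f r4=0x51  N=0 Z=0
after  3: r0=0xb3 r1=0x8b r2=0xb3 r3=0x2f r4=0xda  N=1 Z=0
after  4: r0=0xb3 r1=0x8b r2=0x83 r3=0x2f r4=0xda  N=1 Z=0
after  5: r0=0xb3 r1=0x51 r2=0x83 r3=0x2f r4=0xda  N=0 Z=0
after  6: r0=0xb3 r1=0x51 r2=0xf5 r3=0x2f r4=0xda  N=1 Z=0
after  7: r0=0xb3 r1=0x51 r2=0xf5 r3=0x2f r4=0x77  N=0 Z=0
-- IRQ taken; context saved, return-PC = 8 --
mismatch: r3: reported 0x27 vs actual 0x2f

BAD = r3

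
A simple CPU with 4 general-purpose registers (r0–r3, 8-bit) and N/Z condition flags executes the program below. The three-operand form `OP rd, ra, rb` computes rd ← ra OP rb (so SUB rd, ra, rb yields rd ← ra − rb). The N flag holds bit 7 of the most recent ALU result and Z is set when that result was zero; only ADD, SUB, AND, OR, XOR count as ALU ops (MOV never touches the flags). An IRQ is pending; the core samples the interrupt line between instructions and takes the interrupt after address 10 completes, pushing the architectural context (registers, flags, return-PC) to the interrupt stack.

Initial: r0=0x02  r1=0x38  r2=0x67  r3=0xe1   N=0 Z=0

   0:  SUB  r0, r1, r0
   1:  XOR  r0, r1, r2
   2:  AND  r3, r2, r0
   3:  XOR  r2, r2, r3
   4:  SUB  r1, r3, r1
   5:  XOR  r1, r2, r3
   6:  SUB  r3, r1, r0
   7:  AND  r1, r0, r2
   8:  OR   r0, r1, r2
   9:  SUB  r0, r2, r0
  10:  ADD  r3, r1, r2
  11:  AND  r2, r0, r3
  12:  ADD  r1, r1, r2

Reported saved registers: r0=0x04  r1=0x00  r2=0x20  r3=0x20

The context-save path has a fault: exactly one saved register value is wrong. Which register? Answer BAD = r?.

BAD = r0

after  0: r0=0x36 r1=0x38 r2=0x67 r3=0xe1  N=0 Z=0
after  1: r0=0x5f r1=0x38 r2=0x67 r3=0xe1  N=0 Z=0
after  2: r0=0x5f r1=0x38 r2=0x67 r3=0x47  N=0 Z=0
after  3: r0=0x5f r1=0x38 r2=0x20 r3=0x47  N=0 Z=0
after  4: r0=0x5f r1=0x0f r2=0x20 r3=0x47  N=0 Z=0
after  5: r0=0x5f r1=0x67 r2=0x20 r3=0x47  N=0 Z=0
after  6: r0=0x5f r1=0x67 r2=0x20 r3=0x08  N=0 Z=0
after  7: r0=0x5f r1=0x00 r2=0x20 r3=0x08  N=0 Z=1
after  8: r0=0x20 r1=0x00 r2=0x20 r3=0x08  N=0 Z=0
after  9: r0=0x00 r1=0x00 r2=0x20 r3=0x08  N=0 Z=1
after 10: r0=0x00 r1=0x00 r2=0x20 r3=0x20  N=0 Z=0
-- IRQ taken; context saved, return-PC = 11 --
mismatch: r0: reported 0x04 vs actual 0x00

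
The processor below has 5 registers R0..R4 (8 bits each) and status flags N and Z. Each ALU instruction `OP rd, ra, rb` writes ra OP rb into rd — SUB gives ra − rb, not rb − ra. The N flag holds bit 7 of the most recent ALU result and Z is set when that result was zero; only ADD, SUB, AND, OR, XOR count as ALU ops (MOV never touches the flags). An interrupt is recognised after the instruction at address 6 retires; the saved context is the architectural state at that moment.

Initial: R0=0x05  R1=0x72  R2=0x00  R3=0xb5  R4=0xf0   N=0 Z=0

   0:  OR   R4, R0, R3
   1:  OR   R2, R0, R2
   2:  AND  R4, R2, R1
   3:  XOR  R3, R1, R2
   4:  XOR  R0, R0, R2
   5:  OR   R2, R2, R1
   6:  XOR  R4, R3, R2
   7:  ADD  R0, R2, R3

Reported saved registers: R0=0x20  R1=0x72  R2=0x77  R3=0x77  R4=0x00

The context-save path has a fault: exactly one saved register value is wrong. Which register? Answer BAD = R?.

after  0: R0=0x05 R1=0x72 R2=0x00 R3=0xb5 R4=0xb5  N=1 Z=0
after  1: R0=0x05 R1=0x72 R2=0x05 R3=0xb5 R4=0xb5  N=0 Z=0
after  2: R0=0x05 R1=0x72 R2=0x05 R3=0xb5 R4=0x00  N=0 Z=1
after  3: R0=0x05 R1=0x72 R2=0x05 R3=0x77 R4=0x00  N=0 Z=0
after  4: R0=0x00 R1=0x72 R2=0x05 R3=0x77 R4=0x00  N=0 Z=1
after  5: R0=0x00 R1=0x72 R2=0x77 R3=0x77 R4=0x00  N=0 Z=0
after  6: R0=0x00 R1=0x72 R2=0x77 R3=0x77 R4=0x00  N=0 Z=1
-- IRQ taken; context saved, return-PC = 7 --
mismatch: R0: reported 0x20 vs actual 0x00

BAD = R0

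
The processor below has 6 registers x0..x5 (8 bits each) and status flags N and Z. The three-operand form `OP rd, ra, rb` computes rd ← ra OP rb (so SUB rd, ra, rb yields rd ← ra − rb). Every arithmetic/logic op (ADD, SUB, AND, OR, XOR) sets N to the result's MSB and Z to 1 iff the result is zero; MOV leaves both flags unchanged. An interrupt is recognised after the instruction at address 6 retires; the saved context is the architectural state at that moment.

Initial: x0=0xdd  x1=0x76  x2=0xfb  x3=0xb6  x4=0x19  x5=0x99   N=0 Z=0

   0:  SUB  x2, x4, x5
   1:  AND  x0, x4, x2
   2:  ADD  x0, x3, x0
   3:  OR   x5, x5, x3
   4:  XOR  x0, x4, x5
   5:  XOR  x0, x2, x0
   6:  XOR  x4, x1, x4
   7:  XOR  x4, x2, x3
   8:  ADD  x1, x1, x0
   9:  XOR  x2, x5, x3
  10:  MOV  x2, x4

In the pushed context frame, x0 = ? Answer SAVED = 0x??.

SAVED = 0x26

after  0: x0=0xdd x1=0x76 x2=0x80 x3=0xb6 x4=0x19 x5=0x99  N=1 Z=0
after  1: x0=0x00 x1=0x76 x2=0x80 x3=0xb6 x4=0x19 x5=0x99  N=0 Z=1
after  2: x0=0xb6 x1=0x76 x2=0x80 x3=0xb6 x4=0x19 x5=0x99  N=1 Z=0
after  3: x0=0xb6 x1=0x76 x2=0x80 x3=0xb6 x4=0x19 x5=0xbf  N=1 Z=0
after  4: x0=0xa6 x1=0x76 x2=0x80 x3=0xb6 x4=0x19 x5=0xbf  N=1 Z=0
after  5: x0=0x26 x1=0x76 x2=0x80 x3=0xb6 x4=0x19 x5=0xbf  N=0 Z=0
after  6: x0=0x26 x1=0x76 x2=0x80 x3=0xb6 x4=0x6f x5=0xbf  N=0 Z=0
-- IRQ taken; context saved, return-PC = 7 --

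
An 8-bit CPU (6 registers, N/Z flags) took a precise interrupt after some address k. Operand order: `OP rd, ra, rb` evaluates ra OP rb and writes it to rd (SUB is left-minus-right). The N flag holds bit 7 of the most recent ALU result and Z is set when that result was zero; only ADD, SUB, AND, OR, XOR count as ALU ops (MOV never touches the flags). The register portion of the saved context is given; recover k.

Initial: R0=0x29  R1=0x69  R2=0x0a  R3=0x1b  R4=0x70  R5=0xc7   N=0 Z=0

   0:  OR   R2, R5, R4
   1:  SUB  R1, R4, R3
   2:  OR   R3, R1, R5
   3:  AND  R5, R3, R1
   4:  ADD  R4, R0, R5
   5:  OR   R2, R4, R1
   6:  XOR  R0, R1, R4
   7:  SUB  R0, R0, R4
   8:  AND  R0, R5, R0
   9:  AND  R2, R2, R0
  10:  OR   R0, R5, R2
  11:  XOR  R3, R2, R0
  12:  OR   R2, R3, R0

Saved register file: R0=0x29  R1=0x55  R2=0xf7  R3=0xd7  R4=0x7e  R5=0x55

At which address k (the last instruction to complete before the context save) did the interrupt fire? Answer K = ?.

K = 4

after  0: R0=0x29 R1=0x69 R2=0xf7 R3=0x1b R4=0x70 R5=0xc7  N=1 Z=0
after  1: R0=0x29 R1=0x55 R2=0xf7 R3=0x1b R4=0x70 R5=0xc7  N=0 Z=0
after  2: R0=0x29 R1=0x55 R2=0xf7 R3=0xd7 R4=0x70 R5=0xc7  N=1 Z=0
after  3: R0=0x29 R1=0x55 R2=0xf7 R3=0xd7 R4=0x70 R5=0x55  N=0 Z=0
after  4: R0=0x29 R1=0x55 R2=0xf7 R3=0xd7 R4=0x7e R5=0x55  N=0 Z=0
-- IRQ taken; context saved, return-PC = 5 --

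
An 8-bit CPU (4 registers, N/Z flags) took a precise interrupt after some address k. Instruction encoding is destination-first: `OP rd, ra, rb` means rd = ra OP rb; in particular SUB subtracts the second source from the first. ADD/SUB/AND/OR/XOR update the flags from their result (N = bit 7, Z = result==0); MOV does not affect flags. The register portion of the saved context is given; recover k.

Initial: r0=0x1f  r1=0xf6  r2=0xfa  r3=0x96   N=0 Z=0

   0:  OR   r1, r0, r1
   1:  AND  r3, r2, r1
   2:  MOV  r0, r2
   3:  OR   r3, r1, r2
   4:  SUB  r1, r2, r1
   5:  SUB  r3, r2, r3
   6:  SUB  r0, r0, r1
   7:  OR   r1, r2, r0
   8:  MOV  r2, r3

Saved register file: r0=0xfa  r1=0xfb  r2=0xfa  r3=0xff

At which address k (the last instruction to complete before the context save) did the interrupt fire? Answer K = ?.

K = 4

after  0: r0=0x1f r1=0xff r2=0xfa r3=0x96  N=1 Z=0
after  1: r0=0x1f r1=0xff r2=0xfa r3=0xfa  N=1 Z=0
after  2: r0=0xfa r1=0xff r2=0xfa r3=0xfa  N=1 Z=0
after  3: r0=0xfa r1=0xff r2=0xfa r3=0xff  N=1 Z=0
after  4: r0=0xfa r1=0xfb r2=0xfa r3=0xff  N=1 Z=0
-- IRQ taken; context saved, return-PC = 5 --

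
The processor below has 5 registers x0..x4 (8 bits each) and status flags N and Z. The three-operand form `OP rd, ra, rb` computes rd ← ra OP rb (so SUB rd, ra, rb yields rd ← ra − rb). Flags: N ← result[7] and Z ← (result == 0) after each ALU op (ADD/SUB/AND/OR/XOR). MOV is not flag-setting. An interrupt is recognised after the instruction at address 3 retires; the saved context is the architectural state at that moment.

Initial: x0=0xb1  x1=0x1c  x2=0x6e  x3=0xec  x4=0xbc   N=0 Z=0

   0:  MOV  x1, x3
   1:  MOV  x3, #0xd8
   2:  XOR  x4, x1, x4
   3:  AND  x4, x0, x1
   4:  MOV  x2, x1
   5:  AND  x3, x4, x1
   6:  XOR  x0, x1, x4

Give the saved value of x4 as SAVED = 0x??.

SAVED = 0xa0

after  0: x0=0xb1 x1=0xec x2=0x6e x3=0xec x4=0xbc  N=0 Z=0
after  1: x0=0xb1 x1=0xec x2=0x6e x3=0xd8 x4=0xbc  N=0 Z=0
after  2: x0=0xb1 x1=0xec x2=0x6e x3=0xd8 x4=0x50  N=0 Z=0
after  3: x0=0xb1 x1=0xec x2=0x6e x3=0xd8 x4=0xa0  N=1 Z=0
-- IRQ taken; context saved, return-PC = 4 --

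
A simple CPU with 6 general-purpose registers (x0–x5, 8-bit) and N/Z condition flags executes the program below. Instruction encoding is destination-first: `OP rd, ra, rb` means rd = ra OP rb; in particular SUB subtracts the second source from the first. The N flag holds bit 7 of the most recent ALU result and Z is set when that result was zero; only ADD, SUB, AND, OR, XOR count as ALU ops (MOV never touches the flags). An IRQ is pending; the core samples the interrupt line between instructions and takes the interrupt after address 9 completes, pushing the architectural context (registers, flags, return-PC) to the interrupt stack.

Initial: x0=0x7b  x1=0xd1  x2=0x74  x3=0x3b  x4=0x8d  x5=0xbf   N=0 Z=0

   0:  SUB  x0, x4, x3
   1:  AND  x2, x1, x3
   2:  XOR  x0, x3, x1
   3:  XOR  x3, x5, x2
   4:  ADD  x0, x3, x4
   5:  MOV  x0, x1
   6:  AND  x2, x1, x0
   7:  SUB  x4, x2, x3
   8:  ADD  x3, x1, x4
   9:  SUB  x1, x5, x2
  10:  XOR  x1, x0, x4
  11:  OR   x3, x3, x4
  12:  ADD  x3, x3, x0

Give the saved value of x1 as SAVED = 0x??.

after  0: x0=0x52 x1=0xd1 x2=0x74 x3=0x3b x4=0x8d x5=0xbf  N=0 Z=0
after  1: x0=0x52 x1=0xd1 x2=0x11 x3=0x3b x4=0x8d x5=0xbf  N=0 Z=0
after  2: x0=0xea x1=0xd1 x2=0x11 x3=0x3b x4=0x8d x5=0xbf  N=1 Z=0
after  3: x0=0xea x1=0xd1 x2=0x11 x3=0xae x4=0x8d x5=0xbf  N=1 Z=0
after  4: x0=0x3b x1=0xd1 x2=0x11 x3=0xae x4=0x8d x5=0xbf  N=0 Z=0
after  5: x0=0xd1 x1=0xd1 x2=0x11 x3=0xae x4=0x8d x5=0xbf  N=0 Z=0
after  6: x0=0xd1 x1=0xd1 x2=0xd1 x3=0xae x4=0x8d x5=0xbf  N=1 Z=0
after  7: x0=0xd1 x1=0xd1 x2=0xd1 x3=0xae x4=0x23 x5=0xbf  N=0 Z=0
after  8: x0=0xd1 x1=0xd1 x2=0xd1 x3=0xf4 x4=0x23 x5=0xbf  N=1 Z=0
after  9: x0=0xd1 x1=0xee x2=0xd1 x3=0xf4 x4=0x23 x5=0xbf  N=1 Z=0
-- IRQ taken; context saved, return-PC = 10 --

SAVED = 0xee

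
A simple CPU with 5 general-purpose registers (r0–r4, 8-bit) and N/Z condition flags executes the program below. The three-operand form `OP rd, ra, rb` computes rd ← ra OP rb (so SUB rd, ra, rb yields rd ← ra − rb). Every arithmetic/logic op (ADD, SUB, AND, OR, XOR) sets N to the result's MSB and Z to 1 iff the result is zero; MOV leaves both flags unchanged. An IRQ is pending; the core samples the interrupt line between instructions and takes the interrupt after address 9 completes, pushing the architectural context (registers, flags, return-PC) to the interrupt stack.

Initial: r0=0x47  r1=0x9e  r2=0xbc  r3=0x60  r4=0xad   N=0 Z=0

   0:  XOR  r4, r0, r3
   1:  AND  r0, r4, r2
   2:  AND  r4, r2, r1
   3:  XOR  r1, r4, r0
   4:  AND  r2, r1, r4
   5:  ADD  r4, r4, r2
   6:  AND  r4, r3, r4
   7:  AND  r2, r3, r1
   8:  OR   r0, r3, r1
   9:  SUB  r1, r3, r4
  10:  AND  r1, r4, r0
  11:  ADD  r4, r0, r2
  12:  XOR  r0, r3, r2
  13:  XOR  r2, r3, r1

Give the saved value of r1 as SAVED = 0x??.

after  0: r0=0x47 r1=0x9e r2=0xbc r3=0x60 r4=0x27  N=0 Z=0
after  1: r0=0x24 r1=0x9e r2=0xbc r3=0x60 r4=0x27  N=0 Z=0
after  2: r0=0x24 r1=0x9e r2=0xbc r3=0x60 r4=0x9c  N=1 Z=0
after  3: r0=0x24 r1=0xb8 r2=0xbc r3=0x60 r4=0x9c  N=1 Z=0
after  4: r0=0x24 r1=0xb8 r2=0x98 r3=0x60 r4=0x9c  N=1 Z=0
after  5: r0=0x24 r1=0xb8 r2=0x98 r3=0x60 r4=0x34  N=0 Z=0
after  6: r0=0x24 r1=0xb8 r2=0x98 r3=0x60 r4=0x20  N=0 Z=0
after  7: r0=0x24 r1=0xb8 r2=0x20 r3=0x60 r4=0x20  N=0 Z=0
after  8: r0=0xf8 r1=0xb8 r2=0x20 r3=0x60 r4=0x20  N=1 Z=0
after  9: r0=0xf8 r1=0x40 r2=0x20 r3=0x60 r4=0x20  N=0 Z=0
-- IRQ taken; context saved, return-PC = 10 --

SAVED = 0x40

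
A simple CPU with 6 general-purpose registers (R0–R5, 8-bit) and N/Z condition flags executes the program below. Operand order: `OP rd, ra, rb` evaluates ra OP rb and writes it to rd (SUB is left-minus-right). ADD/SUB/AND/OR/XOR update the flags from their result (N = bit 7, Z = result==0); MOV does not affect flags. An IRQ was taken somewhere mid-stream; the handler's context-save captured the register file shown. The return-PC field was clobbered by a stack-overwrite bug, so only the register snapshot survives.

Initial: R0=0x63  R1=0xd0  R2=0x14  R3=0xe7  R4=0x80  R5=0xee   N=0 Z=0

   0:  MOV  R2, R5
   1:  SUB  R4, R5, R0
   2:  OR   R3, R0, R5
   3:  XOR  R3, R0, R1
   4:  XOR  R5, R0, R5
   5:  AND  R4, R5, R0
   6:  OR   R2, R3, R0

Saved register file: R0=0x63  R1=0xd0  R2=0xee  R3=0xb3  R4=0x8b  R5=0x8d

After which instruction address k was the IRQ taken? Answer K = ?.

K = 4

after  0: R0=0x63 R1=0xd0 R2=0xee R3=0xe7 R4=0x80 R5=0xee  N=0 Z=0
after  1: R0=0x63 R1=0xd0 R2=0xee R3=0xe7 R4=0x8b R5=0xee  N=1 Z=0
after  2: R0=0x63 R1=0xd0 R2=0xee R3=0xef R4=0x8b R5=0xee  N=1 Z=0
after  3: R0=0x63 R1=0xd0 R2=0xee R3=0xb3 R4=0x8b R5=0xee  N=1 Z=0
after  4: R0=0x63 R1=0xd0 R2=0xee R3=0xb3 R4=0x8b R5=0x8d  N=1 Z=0
-- IRQ taken; context saved, return-PC = 5 --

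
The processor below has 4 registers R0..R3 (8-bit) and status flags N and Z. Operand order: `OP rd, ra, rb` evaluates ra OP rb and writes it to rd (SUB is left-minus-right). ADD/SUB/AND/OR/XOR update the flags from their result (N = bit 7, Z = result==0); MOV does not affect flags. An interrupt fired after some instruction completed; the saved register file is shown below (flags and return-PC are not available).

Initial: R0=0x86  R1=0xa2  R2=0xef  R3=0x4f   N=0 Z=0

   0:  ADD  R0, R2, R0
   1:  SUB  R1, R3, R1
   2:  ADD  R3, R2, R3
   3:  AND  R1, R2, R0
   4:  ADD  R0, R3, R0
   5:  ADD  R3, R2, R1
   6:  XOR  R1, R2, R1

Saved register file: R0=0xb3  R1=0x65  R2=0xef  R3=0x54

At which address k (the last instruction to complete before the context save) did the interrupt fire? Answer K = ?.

K = 5

after  0: R0=0x75 R1=0xa2 R2=0xef R3=0x4f  N=0 Z=0
after  1: R0=0x75 R1=0xad R2=0xef R3=0x4f  N=1 Z=0
after  2: R0=0x75 R1=0xad R2=0xef R3=0x3e  N=0 Z=0
after  3: R0=0x75 R1=0x65 R2=0xef R3=0x3e  N=0 Z=0
after  4: R0=0xb3 R1=0x65 R2=0xef R3=0x3e  N=1 Z=0
after  5: R0=0xb3 R1=0x65 R2=0xef R3=0x54  N=0 Z=0
-- IRQ taken; context saved, return-PC = 6 --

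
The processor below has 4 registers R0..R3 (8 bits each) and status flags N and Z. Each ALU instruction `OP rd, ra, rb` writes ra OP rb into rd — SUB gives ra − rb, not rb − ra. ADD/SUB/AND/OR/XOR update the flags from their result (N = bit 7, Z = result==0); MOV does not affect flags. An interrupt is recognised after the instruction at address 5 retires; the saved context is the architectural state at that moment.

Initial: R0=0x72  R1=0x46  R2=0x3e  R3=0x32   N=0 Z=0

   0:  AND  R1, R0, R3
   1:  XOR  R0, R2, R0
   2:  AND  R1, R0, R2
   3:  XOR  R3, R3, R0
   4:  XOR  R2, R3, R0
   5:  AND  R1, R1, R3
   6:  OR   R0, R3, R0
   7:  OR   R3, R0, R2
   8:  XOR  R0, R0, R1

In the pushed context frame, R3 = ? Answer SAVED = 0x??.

after  0: R0=0x72 R1=0x32 R2=0x3e R3=0x32  N=0 Z=0
after  1: R0=0x4c R1=0x32 R2=0x3e R3=0x32  N=0 Z=0
after  2: R0=0x4c R1=0x0c R2=0x3e R3=0x32  N=0 Z=0
after  3: R0=0x4c R1=0x0c R2=0x3e R3=0x7e  N=0 Z=0
after  4: R0=0x4c R1=0x0c R2=0x32 R3=0x7e  N=0 Z=0
after  5: R0=0x4c R1=0x0c R2=0x32 R3=0x7e  N=0 Z=0
-- IRQ taken; context saved, return-PC = 6 --

SAVED = 0x7e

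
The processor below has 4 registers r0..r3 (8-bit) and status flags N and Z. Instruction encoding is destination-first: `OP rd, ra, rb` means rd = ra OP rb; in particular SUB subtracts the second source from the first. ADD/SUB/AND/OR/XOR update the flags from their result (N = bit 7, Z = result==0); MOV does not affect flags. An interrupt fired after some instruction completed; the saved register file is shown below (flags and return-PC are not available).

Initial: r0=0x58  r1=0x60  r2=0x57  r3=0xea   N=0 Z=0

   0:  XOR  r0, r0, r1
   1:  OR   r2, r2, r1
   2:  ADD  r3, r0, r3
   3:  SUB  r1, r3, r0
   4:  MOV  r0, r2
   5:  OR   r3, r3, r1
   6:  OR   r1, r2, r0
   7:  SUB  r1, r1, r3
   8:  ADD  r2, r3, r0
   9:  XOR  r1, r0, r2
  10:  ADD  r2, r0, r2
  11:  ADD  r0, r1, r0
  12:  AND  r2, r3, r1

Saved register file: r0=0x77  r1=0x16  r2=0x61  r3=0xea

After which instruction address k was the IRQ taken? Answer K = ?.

K = 9

after  0: r0=0x38 r1=0x60 r2=0x57 r3=0xea  N=0 Z=0
after  1: r0=0x38 r1=0x60 r2=0x77 r3=0xea  N=0 Z=0
after  2: r0=0x38 r1=0x60 r2=0x77 r3=0x22  N=0 Z=0
after  3: r0=0x38 r1=0xea r2=0x77 r3=0x22  N=1 Z=0
after  4: r0=0x77 r1=0xea r2=0x77 r3=0x22  N=1 Z=0
after  5: r0=0x77 r1=0xea r2=0x77 r3=0xea  N=1 Z=0
after  6: r0=0x77 r1=0x77 r2=0x77 r3=0xea  N=0 Z=0
after  7: r0=0x77 r1=0x8d r2=0x77 r3=0xea  N=1 Z=0
after  8: r0=0x77 r1=0x8d r2=0x61 r3=0xea  N=0 Z=0
after  9: r0=0x77 r1=0x16 r2=0x61 r3=0xea  N=0 Z=0
-- IRQ taken; context saved, return-PC = 10 --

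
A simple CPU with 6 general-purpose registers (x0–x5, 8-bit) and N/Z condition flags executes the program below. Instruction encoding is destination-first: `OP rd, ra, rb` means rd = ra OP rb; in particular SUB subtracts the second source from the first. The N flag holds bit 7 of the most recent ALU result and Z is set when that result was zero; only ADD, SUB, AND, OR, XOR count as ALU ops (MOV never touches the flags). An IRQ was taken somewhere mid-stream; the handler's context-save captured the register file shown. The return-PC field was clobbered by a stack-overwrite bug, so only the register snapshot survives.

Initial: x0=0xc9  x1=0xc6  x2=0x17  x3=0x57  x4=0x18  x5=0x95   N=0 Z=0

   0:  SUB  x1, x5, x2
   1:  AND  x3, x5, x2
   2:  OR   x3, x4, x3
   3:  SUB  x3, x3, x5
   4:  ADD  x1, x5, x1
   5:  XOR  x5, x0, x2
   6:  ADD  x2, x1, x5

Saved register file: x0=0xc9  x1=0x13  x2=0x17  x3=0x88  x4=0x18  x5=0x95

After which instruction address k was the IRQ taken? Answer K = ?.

after  0: x0=0xc9 x1=0x7e x2=0x17 x3=0x57 x4=0x18 x5=0x95  N=0 Z=0
after  1: x0=0xc9 x1=0x7e x2=0x17 x3=0x15 x4=0x18 x5=0x95  N=0 Z=0
after  2: x0=0xc9 x1=0x7e x2=0x17 x3=0x1d x4=0x18 x5=0x95  N=0 Z=0
after  3: x0=0xc9 x1=0x7e x2=0x17 x3=0x88 x4=0x18 x5=0x95  N=1 Z=0
after  4: x0=0xc9 x1=0x13 x2=0x17 x3=0x88 x4=0x18 x5=0x95  N=0 Z=0
-- IRQ taken; context saved, return-PC = 5 --

K = 4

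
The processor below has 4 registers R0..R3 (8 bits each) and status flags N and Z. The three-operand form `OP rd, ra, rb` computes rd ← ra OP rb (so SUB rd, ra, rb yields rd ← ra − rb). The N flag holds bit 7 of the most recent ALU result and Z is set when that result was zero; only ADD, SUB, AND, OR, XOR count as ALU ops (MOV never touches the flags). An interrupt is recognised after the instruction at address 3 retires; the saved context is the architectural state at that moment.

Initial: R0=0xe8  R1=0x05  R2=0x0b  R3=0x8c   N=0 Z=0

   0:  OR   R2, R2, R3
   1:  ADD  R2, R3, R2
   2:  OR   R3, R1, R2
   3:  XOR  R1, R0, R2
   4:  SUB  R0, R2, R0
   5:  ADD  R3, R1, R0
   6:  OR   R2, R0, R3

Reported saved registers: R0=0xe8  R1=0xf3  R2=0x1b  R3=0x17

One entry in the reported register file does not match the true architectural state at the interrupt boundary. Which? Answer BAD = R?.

BAD = R3

after  0: R0=0xe8 R1=0x05 R2=0x8f R3=0x8c  N=1 Z=0
after  1: R0=0xe8 R1=0x05 R2=0x1b R3=0x8c  N=0 Z=0
after  2: R0=0xe8 R1=0x05 R2=0x1b R3=0x1f  N=0 Z=0
after  3: R0=0xe8 R1=0xf3 R2=0x1b R3=0x1f  N=1 Z=0
-- IRQ taken; context saved, return-PC = 4 --
mismatch: R3: reported 0x17 vs actual 0x1f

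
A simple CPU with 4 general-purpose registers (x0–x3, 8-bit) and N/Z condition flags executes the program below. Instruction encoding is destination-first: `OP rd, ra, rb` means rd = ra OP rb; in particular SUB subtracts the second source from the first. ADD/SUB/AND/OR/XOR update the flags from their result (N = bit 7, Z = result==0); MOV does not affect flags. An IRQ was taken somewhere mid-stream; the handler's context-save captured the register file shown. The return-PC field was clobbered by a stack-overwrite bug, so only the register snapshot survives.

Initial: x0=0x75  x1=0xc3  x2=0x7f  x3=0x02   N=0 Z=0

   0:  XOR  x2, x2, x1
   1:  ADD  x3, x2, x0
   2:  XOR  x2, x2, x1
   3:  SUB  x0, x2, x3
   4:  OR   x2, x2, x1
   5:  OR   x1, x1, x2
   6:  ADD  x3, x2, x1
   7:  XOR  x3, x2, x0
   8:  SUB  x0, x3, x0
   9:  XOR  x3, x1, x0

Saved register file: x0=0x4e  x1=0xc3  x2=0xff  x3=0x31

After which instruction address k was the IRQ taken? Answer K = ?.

after  0: x0=0x75 x1=0xc3 x2=0xbc x3=0x02  N=1 Z=0
after  1: x0=0x75 x1=0xc3 x2=0xbc x3=0x31  N=0 Z=0
after  2: x0=0x75 x1=0xc3 x2=0x7f x3=0x31  N=0 Z=0
after  3: x0=0x4e x1=0xc3 x2=0x7f x3=0x31  N=0 Z=0
after  4: x0=0x4e x1=0xc3 x2=0xff x3=0x31  N=1 Z=0
-- IRQ taken; context saved, return-PC = 5 --

K = 4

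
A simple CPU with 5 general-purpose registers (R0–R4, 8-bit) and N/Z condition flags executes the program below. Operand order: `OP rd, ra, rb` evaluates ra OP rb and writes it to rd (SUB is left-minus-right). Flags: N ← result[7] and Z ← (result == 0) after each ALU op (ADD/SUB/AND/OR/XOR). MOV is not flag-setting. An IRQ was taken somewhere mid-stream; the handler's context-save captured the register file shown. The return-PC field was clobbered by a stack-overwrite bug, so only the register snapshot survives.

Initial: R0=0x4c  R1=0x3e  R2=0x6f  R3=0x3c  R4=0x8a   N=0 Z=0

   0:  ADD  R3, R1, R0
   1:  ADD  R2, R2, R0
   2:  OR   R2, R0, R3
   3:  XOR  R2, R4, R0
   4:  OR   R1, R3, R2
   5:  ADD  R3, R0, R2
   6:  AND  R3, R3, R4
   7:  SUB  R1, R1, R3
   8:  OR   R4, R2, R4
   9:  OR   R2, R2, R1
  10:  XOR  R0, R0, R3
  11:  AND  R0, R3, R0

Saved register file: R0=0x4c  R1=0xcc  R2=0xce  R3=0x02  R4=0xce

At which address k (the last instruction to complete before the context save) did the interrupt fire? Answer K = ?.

K = 9

after  0: R0=0x4c R1=0x3e R2=0x6f R3=0x8a R4=0x8a  N=1 Z=0
after  1: R0=0x4c R1=0x3e R2=0xbb R3=0x8a R4=0x8a  N=1 Z=0
after  2: R0=0x4c R1=0x3e R2=0xce R3=0x8a R4=0x8a  N=1 Z=0
after  3: R0=0x4c R1=0x3e R2=0xc6 R3=0x8a R4=0x8a  N=1 Z=0
after  4: R0=0x4c R1=0xce R2=0xc6 R3=0x8a R4=0x8a  N=1 Z=0
after  5: R0=0x4c R1=0xce R2=0xc6 R3=0x12 R4=0x8a  N=0 Z=0
after  6: R0=0x4c R1=0xce R2=0xc6 R3=0x02 R4=0x8a  N=0 Z=0
after  7: R0=0x4c R1=0xcc R2=0xc6 R3=0x02 R4=0x8a  N=1 Z=0
after  8: R0=0x4c R1=0xcc R2=0xc6 R3=0x02 R4=0xce  N=1 Z=0
after  9: R0=0x4c R1=0xcc R2=0xce R3=0x02 R4=0xce  N=1 Z=0
-- IRQ taken; context saved, return-PC = 10 --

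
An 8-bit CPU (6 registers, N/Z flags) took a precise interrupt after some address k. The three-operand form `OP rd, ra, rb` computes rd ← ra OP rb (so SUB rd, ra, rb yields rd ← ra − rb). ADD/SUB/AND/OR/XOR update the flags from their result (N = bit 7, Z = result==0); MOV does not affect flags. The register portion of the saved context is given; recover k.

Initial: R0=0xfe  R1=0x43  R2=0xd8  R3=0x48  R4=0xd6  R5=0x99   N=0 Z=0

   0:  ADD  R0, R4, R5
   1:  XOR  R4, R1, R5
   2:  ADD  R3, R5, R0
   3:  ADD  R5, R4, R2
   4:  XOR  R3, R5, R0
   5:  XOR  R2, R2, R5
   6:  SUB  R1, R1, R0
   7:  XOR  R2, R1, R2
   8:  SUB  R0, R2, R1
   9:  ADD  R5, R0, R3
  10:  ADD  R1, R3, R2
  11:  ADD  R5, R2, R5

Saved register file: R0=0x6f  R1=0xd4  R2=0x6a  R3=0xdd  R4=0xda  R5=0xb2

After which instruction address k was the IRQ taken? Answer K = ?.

K = 6

after  0: R0=0x6f R1=0x43 R2=0xd8 R3=0x48 R4=0xd6 R5=0x99  N=0 Z=0
after  1: R0=0x6f R1=0x43 R2=0xd8 R3=0x48 R4=0xda R5=0x99  N=1 Z=0
after  2: R0=0x6f R1=0x43 R2=0xd8 R3=0x08 R4=0xda R5=0x99  N=0 Z=0
after  3: R0=0x6f R1=0x43 R2=0xd8 R3=0x08 R4=0xda R5=0xb2  N=1 Z=0
after  4: R0=0x6f R1=0x43 R2=0xd8 R3=0xdd R4=0xda R5=0xb2  N=1 Z=0
after  5: R0=0x6f R1=0x43 R2=0x6a R3=0xdd R4=0xda R5=0xb2  N=0 Z=0
after  6: R0=0x6f R1=0xd4 R2=0x6a R3=0xdd R4=0xda R5=0xb2  N=1 Z=0
-- IRQ taken; context saved, return-PC = 7 --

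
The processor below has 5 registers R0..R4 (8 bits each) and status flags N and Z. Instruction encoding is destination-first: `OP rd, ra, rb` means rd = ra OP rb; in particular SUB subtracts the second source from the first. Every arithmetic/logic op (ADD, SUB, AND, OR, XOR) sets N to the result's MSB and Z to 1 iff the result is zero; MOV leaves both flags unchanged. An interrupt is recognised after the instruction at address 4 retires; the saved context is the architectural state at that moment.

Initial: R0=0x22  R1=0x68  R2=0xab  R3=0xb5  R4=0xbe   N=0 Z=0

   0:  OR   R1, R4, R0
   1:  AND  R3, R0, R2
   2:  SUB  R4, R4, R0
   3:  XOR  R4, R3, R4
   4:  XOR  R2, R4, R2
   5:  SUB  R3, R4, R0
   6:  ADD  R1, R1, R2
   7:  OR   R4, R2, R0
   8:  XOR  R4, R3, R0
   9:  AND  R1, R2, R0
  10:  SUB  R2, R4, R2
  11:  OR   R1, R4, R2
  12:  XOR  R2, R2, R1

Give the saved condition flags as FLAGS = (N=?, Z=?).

FLAGS = (N=0, Z=0)

after  0: R0=0x22 R1=0xbe R2=0xab R3=0xb5 R4=0xbe  N=1 Z=0
after  1: R0=0x22 R1=0xbe R2=0xab R3=0x22 R4=0xbe  N=0 Z=0
after  2: R0=0x22 R1=0xbe R2=0xab R3=0x22 R4=0x9c  N=1 Z=0
after  3: R0=0x22 R1=0xbe R2=0xab R3=0x22 R4=0xbe  N=1 Z=0
after  4: R0=0x22 R1=0xbe R2=0x15 R3=0x22 R4=0xbe  N=0 Z=0
-- IRQ taken; context saved, return-PC = 5 --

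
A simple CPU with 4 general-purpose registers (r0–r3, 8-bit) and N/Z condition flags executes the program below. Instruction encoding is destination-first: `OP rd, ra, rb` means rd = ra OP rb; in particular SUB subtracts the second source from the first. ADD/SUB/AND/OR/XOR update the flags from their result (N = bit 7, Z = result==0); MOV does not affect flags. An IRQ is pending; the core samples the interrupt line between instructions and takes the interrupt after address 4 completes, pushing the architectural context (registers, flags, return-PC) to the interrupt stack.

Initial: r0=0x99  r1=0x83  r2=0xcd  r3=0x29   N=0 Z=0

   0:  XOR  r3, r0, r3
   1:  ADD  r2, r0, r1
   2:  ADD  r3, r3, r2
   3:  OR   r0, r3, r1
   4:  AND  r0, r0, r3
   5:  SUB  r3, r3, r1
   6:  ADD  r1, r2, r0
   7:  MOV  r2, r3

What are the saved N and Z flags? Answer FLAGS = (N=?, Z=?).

FLAGS = (N=1, Z=0)

after  0: r0=0x99 r1=0x83 r2=0xcd r3=0xb0  N=1 Z=0
after  1: r0=0x99 r1=0x83 r2=0x1c r3=0xb0  N=0 Z=0
after  2: r0=0x99 r1=0x83 r2=0x1c r3=0xcc  N=1 Z=0
after  3: r0=0xcf r1=0x83 r2=0x1c r3=0xcc  N=1 Z=0
after  4: r0=0xcc r1=0x83 r2=0x1c r3=0xcc  N=1 Z=0
-- IRQ taken; context saved, return-PC = 5 --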